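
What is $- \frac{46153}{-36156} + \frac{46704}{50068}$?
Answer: $\frac{999854557}{452564652} \approx 2.2093$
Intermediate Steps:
$- \frac{46153}{-36156} + \frac{46704}{50068} = \left(-46153\right) \left(- \frac{1}{36156}\right) + 46704 \cdot \frac{1}{50068} = \frac{46153}{36156} + \frac{11676}{12517} = \frac{999854557}{452564652}$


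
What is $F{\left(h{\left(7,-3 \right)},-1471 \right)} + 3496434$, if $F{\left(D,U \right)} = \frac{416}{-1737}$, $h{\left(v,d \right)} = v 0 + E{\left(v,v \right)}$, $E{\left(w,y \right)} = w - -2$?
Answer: $\frac{6073305442}{1737} \approx 3.4964 \cdot 10^{6}$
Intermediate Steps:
$E{\left(w,y \right)} = 2 + w$ ($E{\left(w,y \right)} = w + 2 = 2 + w$)
$h{\left(v,d \right)} = 2 + v$ ($h{\left(v,d \right)} = v 0 + \left(2 + v\right) = 0 + \left(2 + v\right) = 2 + v$)
$F{\left(D,U \right)} = - \frac{416}{1737}$ ($F{\left(D,U \right)} = 416 \left(- \frac{1}{1737}\right) = - \frac{416}{1737}$)
$F{\left(h{\left(7,-3 \right)},-1471 \right)} + 3496434 = - \frac{416}{1737} + 3496434 = \frac{6073305442}{1737}$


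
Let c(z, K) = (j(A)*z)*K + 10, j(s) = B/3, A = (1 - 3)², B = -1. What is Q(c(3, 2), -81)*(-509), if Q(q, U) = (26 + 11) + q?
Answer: -22905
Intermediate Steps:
A = 4 (A = (-2)² = 4)
j(s) = -⅓ (j(s) = -1/3 = -1*⅓ = -⅓)
c(z, K) = 10 - K*z/3 (c(z, K) = (-z/3)*K + 10 = -K*z/3 + 10 = 10 - K*z/3)
Q(q, U) = 37 + q
Q(c(3, 2), -81)*(-509) = (37 + (10 - ⅓*2*3))*(-509) = (37 + (10 - 2))*(-509) = (37 + 8)*(-509) = 45*(-509) = -22905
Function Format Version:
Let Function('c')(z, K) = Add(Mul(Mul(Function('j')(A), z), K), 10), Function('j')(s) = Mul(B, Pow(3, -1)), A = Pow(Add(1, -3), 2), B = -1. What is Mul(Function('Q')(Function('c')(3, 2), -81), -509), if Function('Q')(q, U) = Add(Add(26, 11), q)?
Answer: -22905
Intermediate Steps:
A = 4 (A = Pow(-2, 2) = 4)
Function('j')(s) = Rational(-1, 3) (Function('j')(s) = Mul(-1, Pow(3, -1)) = Mul(-1, Rational(1, 3)) = Rational(-1, 3))
Function('c')(z, K) = Add(10, Mul(Rational(-1, 3), K, z)) (Function('c')(z, K) = Add(Mul(Mul(Rational(-1, 3), z), K), 10) = Add(Mul(Rational(-1, 3), K, z), 10) = Add(10, Mul(Rational(-1, 3), K, z)))
Function('Q')(q, U) = Add(37, q)
Mul(Function('Q')(Function('c')(3, 2), -81), -509) = Mul(Add(37, Add(10, Mul(Rational(-1, 3), 2, 3))), -509) = Mul(Add(37, Add(10, -2)), -509) = Mul(Add(37, 8), -509) = Mul(45, -509) = -22905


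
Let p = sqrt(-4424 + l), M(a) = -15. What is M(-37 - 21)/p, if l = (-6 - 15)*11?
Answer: 3*I*sqrt(95)/133 ≈ 0.21985*I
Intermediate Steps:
l = -231 (l = -21*11 = -231)
p = 7*I*sqrt(95) (p = sqrt(-4424 - 231) = sqrt(-4655) = 7*I*sqrt(95) ≈ 68.228*I)
M(-37 - 21)/p = -15*(-I*sqrt(95)/665) = -(-3)*I*sqrt(95)/133 = 3*I*sqrt(95)/133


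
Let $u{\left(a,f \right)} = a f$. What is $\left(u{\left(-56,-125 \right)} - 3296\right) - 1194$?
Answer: $2510$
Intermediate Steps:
$\left(u{\left(-56,-125 \right)} - 3296\right) - 1194 = \left(\left(-56\right) \left(-125\right) - 3296\right) - 1194 = \left(7000 - 3296\right) - 1194 = 3704 - 1194 = 2510$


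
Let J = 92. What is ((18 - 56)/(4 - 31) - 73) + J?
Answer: 551/27 ≈ 20.407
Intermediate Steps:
((18 - 56)/(4 - 31) - 73) + J = ((18 - 56)/(4 - 31) - 73) + 92 = (-38/(-27) - 73) + 92 = (-38*(-1/27) - 73) + 92 = (38/27 - 73) + 92 = -1933/27 + 92 = 551/27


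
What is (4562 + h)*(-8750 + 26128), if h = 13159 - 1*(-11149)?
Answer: 501702860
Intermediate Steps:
h = 24308 (h = 13159 + 11149 = 24308)
(4562 + h)*(-8750 + 26128) = (4562 + 24308)*(-8750 + 26128) = 28870*17378 = 501702860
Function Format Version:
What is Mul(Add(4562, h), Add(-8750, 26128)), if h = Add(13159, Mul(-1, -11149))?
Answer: 501702860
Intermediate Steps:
h = 24308 (h = Add(13159, 11149) = 24308)
Mul(Add(4562, h), Add(-8750, 26128)) = Mul(Add(4562, 24308), Add(-8750, 26128)) = Mul(28870, 17378) = 501702860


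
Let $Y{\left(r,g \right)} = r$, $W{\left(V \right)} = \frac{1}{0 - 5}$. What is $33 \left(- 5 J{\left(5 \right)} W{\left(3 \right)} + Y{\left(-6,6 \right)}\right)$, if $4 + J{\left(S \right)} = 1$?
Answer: $-297$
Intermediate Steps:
$W{\left(V \right)} = - \frac{1}{5}$ ($W{\left(V \right)} = \frac{1}{-5} = - \frac{1}{5}$)
$J{\left(S \right)} = -3$ ($J{\left(S \right)} = -4 + 1 = -3$)
$33 \left(- 5 J{\left(5 \right)} W{\left(3 \right)} + Y{\left(-6,6 \right)}\right) = 33 \left(\left(-5\right) \left(-3\right) \left(- \frac{1}{5}\right) - 6\right) = 33 \left(15 \left(- \frac{1}{5}\right) - 6\right) = 33 \left(-3 - 6\right) = 33 \left(-9\right) = -297$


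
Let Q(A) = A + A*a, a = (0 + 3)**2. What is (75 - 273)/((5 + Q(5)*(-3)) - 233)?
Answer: 11/21 ≈ 0.52381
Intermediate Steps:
a = 9 (a = 3**2 = 9)
Q(A) = 10*A (Q(A) = A + A*9 = A + 9*A = 10*A)
(75 - 273)/((5 + Q(5)*(-3)) - 233) = (75 - 273)/((5 + (10*5)*(-3)) - 233) = -198/((5 + 50*(-3)) - 233) = -198/((5 - 150) - 233) = -198/(-145 - 233) = -198/(-378) = -198*(-1/378) = 11/21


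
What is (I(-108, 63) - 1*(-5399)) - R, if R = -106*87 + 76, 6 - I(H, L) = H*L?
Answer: 21355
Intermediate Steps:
I(H, L) = 6 - H*L
R = -9146 (R = -9222 + 76 = -9146)
(I(-108, 63) - 1*(-5399)) - R = ((6 - 1*(-108)*63) - 1*(-5399)) - 1*(-9146) = ((6 + 6804) + 5399) + 9146 = (6810 + 5399) + 9146 = 12209 + 9146 = 21355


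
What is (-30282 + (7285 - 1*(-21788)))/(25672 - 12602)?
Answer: -1209/13070 ≈ -0.092502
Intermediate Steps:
(-30282 + (7285 - 1*(-21788)))/(25672 - 12602) = (-30282 + (7285 + 21788))/13070 = (-30282 + 29073)*(1/13070) = -1209*1/13070 = -1209/13070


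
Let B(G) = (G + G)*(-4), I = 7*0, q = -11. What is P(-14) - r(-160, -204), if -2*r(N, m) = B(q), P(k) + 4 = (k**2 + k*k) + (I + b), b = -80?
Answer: 352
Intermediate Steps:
I = 0
B(G) = -8*G (B(G) = (2*G)*(-4) = -8*G)
P(k) = -84 + 2*k**2 (P(k) = -4 + ((k**2 + k*k) + (0 - 80)) = -4 + ((k**2 + k**2) - 80) = -4 + (2*k**2 - 80) = -4 + (-80 + 2*k**2) = -84 + 2*k**2)
r(N, m) = -44 (r(N, m) = -(-4)*(-11) = -1/2*88 = -44)
P(-14) - r(-160, -204) = (-84 + 2*(-14)**2) - 1*(-44) = (-84 + 2*196) + 44 = (-84 + 392) + 44 = 308 + 44 = 352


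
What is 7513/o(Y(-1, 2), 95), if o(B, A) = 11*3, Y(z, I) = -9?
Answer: 683/3 ≈ 227.67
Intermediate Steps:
o(B, A) = 33
7513/o(Y(-1, 2), 95) = 7513/33 = 7513*(1/33) = 683/3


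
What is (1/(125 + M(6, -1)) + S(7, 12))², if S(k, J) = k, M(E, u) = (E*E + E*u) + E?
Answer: 1272384/25921 ≈ 49.087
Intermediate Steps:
M(E, u) = E + E² + E*u (M(E, u) = (E² + E*u) + E = E + E² + E*u)
(1/(125 + M(6, -1)) + S(7, 12))² = (1/(125 + 6*(1 + 6 - 1)) + 7)² = (1/(125 + 6*6) + 7)² = (1/(125 + 36) + 7)² = (1/161 + 7)² = (1128/161)² = 1272384/25921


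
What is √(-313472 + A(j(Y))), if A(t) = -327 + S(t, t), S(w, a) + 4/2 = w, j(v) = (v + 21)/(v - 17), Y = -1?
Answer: I*√2824219/3 ≈ 560.18*I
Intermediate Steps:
j(v) = (21 + v)/(-17 + v)
S(w, a) = -2 + w
A(t) = -329 + t (A(t) = -327 + (-2 + t) = -329 + t)
√(-313472 + A(j(Y))) = √(-313472 + (-329 + (21 - 1)/(-17 - 1))) = √(-313472 + (-329 + 20/(-18))) = √(-313472 + (-329 - 1/18*20)) = √(-313472 + (-329 - 10/9)) = √(-313472 - 2971/9) = √(-2824219/9) = I*√2824219/3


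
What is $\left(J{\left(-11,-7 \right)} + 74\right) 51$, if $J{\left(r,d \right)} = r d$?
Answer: $7701$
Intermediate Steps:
$J{\left(r,d \right)} = d r$
$\left(J{\left(-11,-7 \right)} + 74\right) 51 = \left(\left(-7\right) \left(-11\right) + 74\right) 51 = \left(77 + 74\right) 51 = 151 \cdot 51 = 7701$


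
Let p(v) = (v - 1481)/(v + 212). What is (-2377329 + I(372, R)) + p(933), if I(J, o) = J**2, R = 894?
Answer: -2563592573/1145 ≈ -2.2389e+6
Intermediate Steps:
p(v) = (-1481 + v)/(212 + v)
(-2377329 + I(372, R)) + p(933) = (-2377329 + 372**2) + (-1481 + 933)/(212 + 933) = (-2377329 + 138384) - 548/1145 = -2238945 + (1/1145)*(-548) = -2238945 - 548/1145 = -2563592573/1145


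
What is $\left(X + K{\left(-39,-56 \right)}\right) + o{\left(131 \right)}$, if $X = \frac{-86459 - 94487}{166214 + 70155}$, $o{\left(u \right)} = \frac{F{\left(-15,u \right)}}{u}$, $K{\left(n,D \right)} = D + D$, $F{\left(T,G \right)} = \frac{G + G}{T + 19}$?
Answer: $- \frac{53072179}{472738} \approx -112.27$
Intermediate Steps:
$F{\left(T,G \right)} = \frac{2 G}{19 + T}$
$K{\left(n,D \right)} = 2 D$
$o{\left(u \right)} = \frac{1}{2}$ ($o{\left(u \right)} = \frac{2 u \frac{1}{19 - 15}}{u} = \frac{2 u \frac{1}{4}}{u} = \frac{\frac{1}{2} u}{u} = \frac{1}{2}$)
$X = - \frac{180946}{236369} \approx -0.76552$
$\left(X + K{\left(-39,-56 \right)}\right) + o{\left(131 \right)} = \left(- \frac{180946}{236369} + 2 \left(-56\right)\right) + \frac{1}{2} = \left(- \frac{180946}{236369} - 112\right) + \frac{1}{2} = - \frac{26654274}{236369} + \frac{1}{2} = - \frac{53072179}{472738}$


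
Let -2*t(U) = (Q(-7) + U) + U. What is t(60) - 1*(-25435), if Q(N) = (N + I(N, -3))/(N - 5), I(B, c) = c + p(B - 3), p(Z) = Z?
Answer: 152245/6 ≈ 25374.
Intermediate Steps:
I(B, c) = -3 + B + c (I(B, c) = c + (B - 3) = c + (-3 + B) = -3 + B + c)
Q(N) = (-6 + 2*N)/(-5 + N) (Q(N) = (N + (-3 + N - 3))/(N - 5) = (N + (-6 + N))/(-5 + N) = (-6 + 2*N)/(-5 + N))
t(U) = -⅚ - U (t(U) = -((2*(-3 - 7)/(-5 - 7) + U) + U)/2 = -((2*(-10)/(-12) + U) + U)/2 = -((2*(-1/12)*(-10) + U) + U)/2 = -((5/3 + U) + U)/2 = -(5/3 + 2*U)/2 = -⅚ - U)
t(60) - 1*(-25435) = (-⅚ - 1*60) - 1*(-25435) = (-⅚ - 60) + 25435 = -365/6 + 25435 = 152245/6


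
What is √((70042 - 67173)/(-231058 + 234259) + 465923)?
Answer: 2*√1193510769198/3201 ≈ 682.59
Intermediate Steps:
√((70042 - 67173)/(-231058 + 234259) + 465923) = √(2869/3201 + 465923) = √(1491422392/3201) = 2*√1193510769198/3201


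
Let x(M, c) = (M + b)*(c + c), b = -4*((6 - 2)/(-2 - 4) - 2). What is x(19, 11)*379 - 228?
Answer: 741398/3 ≈ 2.4713e+5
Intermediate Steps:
b = 32/3 (b = -4*(4/(-6) - 2) = -4*(4*(-⅙) - 2) = -4*(-⅔ - 2) = -4*(-8/3) = 32/3 ≈ 10.667)
x(M, c) = 2*c*(32/3 + M) (x(M, c) = (M + 32/3)*(c + c) = (32/3 + M)*(2*c) = 2*c*(32/3 + M))
x(19, 11)*379 - 228 = ((⅔)*11*(32 + 3*19))*379 - 228 = ((⅔)*11*(32 + 57))*379 - 228 = ((⅔)*11*89)*379 - 228 = (1958/3)*379 - 228 = 742082/3 - 228 = 741398/3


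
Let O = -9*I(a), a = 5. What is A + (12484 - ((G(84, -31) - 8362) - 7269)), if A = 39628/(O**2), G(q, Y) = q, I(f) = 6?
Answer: 20444506/729 ≈ 28045.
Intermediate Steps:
O = -54 (O = -9*6 = -54)
A = 9907/729 (A = 39628/((-54)**2) = 39628/2916 = 39628*(1/2916) = 9907/729 ≈ 13.590)
A + (12484 - ((G(84, -31) - 8362) - 7269)) = 9907/729 + (12484 - ((84 - 8362) - 7269)) = 9907/729 + (12484 - (-8278 - 7269)) = 9907/729 + (12484 - 1*(-15547)) = 9907/729 + (12484 + 15547) = 9907/729 + 28031 = 20444506/729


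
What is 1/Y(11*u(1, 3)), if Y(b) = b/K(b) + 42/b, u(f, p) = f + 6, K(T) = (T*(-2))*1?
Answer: 22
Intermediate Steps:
K(T) = -2*T (K(T) = -2*T*1 = -2*T)
u(f, p) = 6 + f
Y(b) = -½ + 42/b (Y(b) = b/((-2*b)) + 42/b = b*(-1/(2*b)) + 42/b = -½ + 42/b)
1/Y(11*u(1, 3)) = 1/((84 - 11*(6 + 1))/(2*((11*(6 + 1))))) = 1/((84 - 11*7)/(2*((11*7)))) = 1/((½)*(84 - 1*77)/77) = 1/((½)*(1/77)*(84 - 77)) = 1/((½)*(1/77)*7) = 1/(1/22) = 22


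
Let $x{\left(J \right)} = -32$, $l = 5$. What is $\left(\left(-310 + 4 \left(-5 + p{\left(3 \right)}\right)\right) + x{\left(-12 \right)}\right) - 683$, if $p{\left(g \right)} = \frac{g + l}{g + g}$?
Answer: $- \frac{3119}{3} \approx -1039.7$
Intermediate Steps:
$p{\left(g \right)} = \frac{5 + g}{2 g}$ ($p{\left(g \right)} = \frac{g + 5}{g + g} = \frac{5 + g}{2 g}$)
$\left(\left(-310 + 4 \left(-5 + p{\left(3 \right)}\right)\right) + x{\left(-12 \right)}\right) - 683 = \left(\left(-310 + 4 \left(-5 + \frac{5 + 3}{2 \cdot 3}\right)\right) - 32\right) - 683 = \left(\left(-310 + 4 \left(-5 + \frac{1}{2} \cdot \frac{1}{3} \cdot 8\right)\right) - 32\right) - 683 = \left(\left(-310 + 4 \left(-5 + \frac{4}{3}\right)\right) - 32\right) - 683 = \left(\left(-310 + 4 \left(- \frac{11}{3}\right)\right) - 32\right) - 683 = \left(\left(-310 - \frac{44}{3}\right) - 32\right) - 683 = \left(- \frac{974}{3} - 32\right) - 683 = - \frac{1070}{3} - 683 = - \frac{3119}{3}$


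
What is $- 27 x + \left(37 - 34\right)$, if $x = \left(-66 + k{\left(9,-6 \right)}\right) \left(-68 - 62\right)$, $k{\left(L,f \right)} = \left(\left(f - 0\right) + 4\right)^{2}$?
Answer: $-217617$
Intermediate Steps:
$k{\left(L,f \right)} = \left(4 + f\right)^{2}$ ($k{\left(L,f \right)} = \left(\left(f + 0\right) + 4\right)^{2} = \left(f + 4\right)^{2} = \left(4 + f\right)^{2}$)
$x = 8060$ ($x = \left(-66 + \left(4 - 6\right)^{2}\right) \left(-68 - 62\right) = \left(-66 + \left(-2\right)^{2}\right) \left(-130\right) = \left(-66 + 4\right) \left(-130\right) = \left(-62\right) \left(-130\right) = 8060$)
$- 27 x + \left(37 - 34\right) = \left(-27\right) 8060 + \left(37 - 34\right) = -217620 + \left(37 - 34\right) = -217620 + 3 = -217617$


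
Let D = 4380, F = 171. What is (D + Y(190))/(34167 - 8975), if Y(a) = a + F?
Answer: 4741/25192 ≈ 0.18819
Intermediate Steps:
Y(a) = 171 + a (Y(a) = a + 171 = 171 + a)
(D + Y(190))/(34167 - 8975) = (4380 + (171 + 190))/(34167 - 8975) = (4380 + 361)/25192 = 4741*(1/25192) = 4741/25192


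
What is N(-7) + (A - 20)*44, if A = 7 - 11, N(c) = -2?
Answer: -1058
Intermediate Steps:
A = -4
N(-7) + (A - 20)*44 = -2 + (-4 - 20)*44 = -2 - 24*44 = -2 - 1056 = -1058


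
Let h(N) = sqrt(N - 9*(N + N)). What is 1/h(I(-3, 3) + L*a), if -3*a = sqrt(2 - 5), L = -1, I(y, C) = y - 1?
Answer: sqrt(51)/(17*sqrt(12 - I*sqrt(3))) ≈ 0.12033 + 0.0086396*I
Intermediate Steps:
I(y, C) = -1 + y
a = -I*sqrt(3)/3 (a = -sqrt(2 - 5)/3 = -I*sqrt(3)/3 ≈ -0.57735*I)
h(N) = sqrt(17)*sqrt(-N) (h(N) = sqrt(N - 18*N) = sqrt(-17*N) = sqrt(17)*sqrt(-N))
1/h(I(-3, 3) + L*a) = 1/(sqrt(17)*sqrt(-((-1 - 3) - (-1)*I*sqrt(3)/3))) = 1/(sqrt(17)*sqrt(-(-4 + I*sqrt(3)/3))) = 1/(sqrt(17)*sqrt(4 - I*sqrt(3)/3)) = sqrt(17)/(17*sqrt(4 - I*sqrt(3)/3))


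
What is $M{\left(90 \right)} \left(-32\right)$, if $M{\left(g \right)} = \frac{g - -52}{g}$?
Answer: $- \frac{2272}{45} \approx -50.489$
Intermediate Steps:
$M{\left(g \right)} = \frac{52 + g}{g}$ ($M{\left(g \right)} = \frac{g + 52}{g} = \frac{52 + g}{g}$)
$M{\left(90 \right)} \left(-32\right) = \frac{52 + 90}{90} \left(-32\right) = \frac{1}{90} \cdot 142 \left(-32\right) = \frac{71}{45} \left(-32\right) = - \frac{2272}{45}$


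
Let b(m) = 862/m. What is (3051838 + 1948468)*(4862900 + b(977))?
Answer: 23756724632573572/977 ≈ 2.4316e+13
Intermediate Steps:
(3051838 + 1948468)*(4862900 + b(977)) = (3051838 + 1948468)*(4862900 + 862/977) = 5000306*(4862900 + 862*(1/977)) = 5000306*(4862900 + 862/977) = 5000306*(4751054162/977) = 23756724632573572/977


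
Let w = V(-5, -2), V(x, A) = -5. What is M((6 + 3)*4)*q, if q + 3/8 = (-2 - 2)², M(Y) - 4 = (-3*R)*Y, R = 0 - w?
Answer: -8375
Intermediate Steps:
w = -5
R = 5 (R = 0 - 1*(-5) = 0 + 5 = 5)
M(Y) = 4 - 15*Y (M(Y) = 4 + (-3*5)*Y = 4 - 15*Y)
q = 125/8 (q = -3/8 + (-2 - 2)² = -3/8 + (-4)² = -3/8 + 16 = 125/8 ≈ 15.625)
M((6 + 3)*4)*q = (4 - 15*(6 + 3)*4)*(125/8) = (4 - 135*4)*(125/8) = (4 - 15*36)*(125/8) = (4 - 540)*(125/8) = -536*125/8 = -8375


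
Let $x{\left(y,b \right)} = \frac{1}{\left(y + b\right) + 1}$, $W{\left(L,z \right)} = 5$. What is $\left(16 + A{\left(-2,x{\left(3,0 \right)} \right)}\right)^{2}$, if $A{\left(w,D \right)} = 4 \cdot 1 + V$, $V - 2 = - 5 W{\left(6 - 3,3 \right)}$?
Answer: $9$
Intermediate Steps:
$V = -23$ ($V = 2 - 25 = -23$)
$x{\left(y,b \right)} = \frac{1}{1 + b + y}$ ($x{\left(y,b \right)} = \frac{1}{\left(b + y\right) + 1} = \frac{1}{1 + b + y}$)
$A{\left(w,D \right)} = -19$ ($A{\left(w,D \right)} = 4 \cdot 1 - 23 = 4 - 23 = -19$)
$\left(16 + A{\left(-2,x{\left(3,0 \right)} \right)}\right)^{2} = \left(16 - 19\right)^{2} = \left(-3\right)^{2} = 9$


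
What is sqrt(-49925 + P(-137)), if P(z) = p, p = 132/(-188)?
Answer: 2*I*sqrt(27571469)/47 ≈ 223.44*I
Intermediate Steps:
p = -33/47 (p = 132*(-1/188) = -33/47 ≈ -0.70213)
P(z) = -33/47
sqrt(-49925 + P(-137)) = sqrt(-49925 - 33/47) = sqrt(-2346508/47) = 2*I*sqrt(27571469)/47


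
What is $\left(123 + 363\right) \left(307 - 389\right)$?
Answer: $-39852$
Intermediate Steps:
$\left(123 + 363\right) \left(307 - 389\right) = 486 \left(307 - 389\right) = 486 \left(-82\right) = -39852$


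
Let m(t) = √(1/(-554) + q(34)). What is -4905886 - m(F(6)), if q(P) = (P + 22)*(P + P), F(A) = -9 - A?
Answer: -4905886 - √1168735574/554 ≈ -4.9059e+6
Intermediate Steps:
q(P) = 2*P*(22 + P) (q(P) = (22 + P)*(2*P) = 2*P*(22 + P))
m(t) = √1168735574/554 (m(t) = √(1/(-554) + 2*34*(22 + 34)) = √(-1/554 + 2*34*56) = √(-1/554 + 3808) = √(2109631/554) = √1168735574/554)
-4905886 - m(F(6)) = -4905886 - √1168735574/554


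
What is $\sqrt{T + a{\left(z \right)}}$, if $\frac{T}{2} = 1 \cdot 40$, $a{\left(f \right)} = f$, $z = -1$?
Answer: $\sqrt{79} \approx 8.8882$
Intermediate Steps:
$T = 80$ ($T = 2 \cdot 1 \cdot 40 = 2 \cdot 40 = 80$)
$\sqrt{T + a{\left(z \right)}} = \sqrt{80 - 1} = \sqrt{79}$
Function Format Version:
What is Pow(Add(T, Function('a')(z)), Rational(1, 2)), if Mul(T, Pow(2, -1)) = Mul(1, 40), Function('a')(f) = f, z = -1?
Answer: Pow(79, Rational(1, 2)) ≈ 8.8882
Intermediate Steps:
T = 80 (T = Mul(2, Mul(1, 40)) = Mul(2, 40) = 80)
Pow(Add(T, Function('a')(z)), Rational(1, 2)) = Pow(Add(80, -1), Rational(1, 2)) = Pow(79, Rational(1, 2))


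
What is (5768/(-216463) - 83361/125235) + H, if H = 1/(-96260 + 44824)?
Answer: -29252205998801/42253495344060 ≈ -0.69230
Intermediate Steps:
H = -1/51436 (H = 1/(-51436) = -1/51436 ≈ -1.9442e-5)
(5768/(-216463) - 83361/125235) + H = (5768/(-216463) - 83361/125235) - 1/51436 = (5768*(-1/216463) - 83361*1/125235) - 1/51436 = (-5768/216463 - 27787/41745) - 1/51436 = -6255642541/9036247935 - 1/51436 = -29252205998801/42253495344060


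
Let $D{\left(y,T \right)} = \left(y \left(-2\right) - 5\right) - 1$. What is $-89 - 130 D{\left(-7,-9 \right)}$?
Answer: $-1129$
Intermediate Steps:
$D{\left(y,T \right)} = -6 - 2 y$ ($D{\left(y,T \right)} = \left(- 2 y - 5\right) - 1 = \left(-5 - 2 y\right) - 1 = -6 - 2 y$)
$-89 - 130 D{\left(-7,-9 \right)} = -89 - 130 \left(-6 - -14\right) = -89 - 130 \left(-6 + 14\right) = -89 - 1040 = -1129$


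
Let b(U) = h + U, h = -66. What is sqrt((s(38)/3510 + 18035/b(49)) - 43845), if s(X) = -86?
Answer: I*sqrt(4441330028265)/9945 ≈ 211.91*I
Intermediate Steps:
b(U) = -66 + U
sqrt((s(38)/3510 + 18035/b(49)) - 43845) = sqrt((-86/3510 + 18035/(-66 + 49)) - 43845) = sqrt((-86*1/3510 + 18035/(-17)) - 43845) = sqrt((-43/1755 + 18035*(-1/17)) - 43845) = sqrt((-43/1755 - 18035/17) - 43845) = sqrt(-31652156/29835 - 43845) = sqrt(-1339767731/29835) = I*sqrt(4441330028265)/9945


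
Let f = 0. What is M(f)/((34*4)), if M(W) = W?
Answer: 0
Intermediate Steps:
M(f)/((34*4)) = 0/((34*4)) = 0/136 = 0*(1/136) = 0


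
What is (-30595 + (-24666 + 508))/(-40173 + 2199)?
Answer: 18251/12658 ≈ 1.4419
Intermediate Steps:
(-30595 + (-24666 + 508))/(-40173 + 2199) = (-30595 - 24158)/(-37974) = -54753*(-1/37974) = 18251/12658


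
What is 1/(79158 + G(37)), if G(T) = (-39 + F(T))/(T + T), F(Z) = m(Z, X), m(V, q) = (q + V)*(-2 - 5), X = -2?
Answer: 37/2928704 ≈ 1.2634e-5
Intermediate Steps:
m(V, q) = -7*V - 7*q (m(V, q) = (V + q)*(-7) = -7*V - 7*q)
F(Z) = 14 - 7*Z (F(Z) = -7*Z - 7*(-2) = -7*Z + 14 = 14 - 7*Z)
G(T) = (-25 - 7*T)/(2*T) (G(T) = (-39 + (14 - 7*T))/(T + T) = (-25 - 7*T)/((2*T)) = (-25 - 7*T)*(1/(2*T)) = (-25 - 7*T)/(2*T))
1/(79158 + G(37)) = 1/(79158 + (½)*(-25 - 7*37)/37) = 1/(79158 + (½)*(1/37)*(-25 - 259)) = 1/(79158 + (½)*(1/37)*(-284)) = 1/(79158 - 142/37) = 1/(2928704/37) = 37/2928704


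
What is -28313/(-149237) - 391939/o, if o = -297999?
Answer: 66929046230/44472476763 ≈ 1.5050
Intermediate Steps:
-28313/(-149237) - 391939/o = -28313/(-149237) - 391939/(-297999) = -28313*(-1/149237) - 391939*(-1/297999) = 28313/149237 + 391939/297999 = 66929046230/44472476763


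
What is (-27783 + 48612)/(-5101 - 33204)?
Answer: -20829/38305 ≈ -0.54377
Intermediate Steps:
(-27783 + 48612)/(-5101 - 33204) = 20829/(-38305) = 20829*(-1/38305) = -20829/38305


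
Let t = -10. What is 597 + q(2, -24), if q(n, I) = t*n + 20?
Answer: 597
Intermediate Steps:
q(n, I) = 20 - 10*n (q(n, I) = -10*n + 20 = 20 - 10*n)
597 + q(2, -24) = 597 + (20 - 10*2) = 597 + (20 - 20) = 597 + 0 = 597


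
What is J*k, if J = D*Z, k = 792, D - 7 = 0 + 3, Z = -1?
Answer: -7920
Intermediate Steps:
D = 10 (D = 7 + (0 + 3) = 7 + 3 = 10)
J = -10 (J = 10*(-1) = -10)
J*k = -10*792 = -7920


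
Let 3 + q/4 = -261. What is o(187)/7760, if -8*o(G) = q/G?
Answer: 3/32980 ≈ 9.0964e-5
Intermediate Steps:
q = -1056 (q = -12 + 4*(-261) = -12 - 1044 = -1056)
o(G) = 132/G (o(G) = -(-132)/G = 132/G)
o(187)/7760 = (132/187)/7760 = (132*(1/187))*(1/7760) = (12/17)*(1/7760) = 3/32980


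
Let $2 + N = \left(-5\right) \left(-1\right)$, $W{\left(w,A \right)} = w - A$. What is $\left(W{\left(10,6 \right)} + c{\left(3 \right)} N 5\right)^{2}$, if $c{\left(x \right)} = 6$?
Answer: $8836$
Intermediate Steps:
$N = 3$ ($N = -2 - -5 = -2 + 5 = 3$)
$\left(W{\left(10,6 \right)} + c{\left(3 \right)} N 5\right)^{2} = \left(\left(10 - 6\right) + 6 \cdot 3 \cdot 5\right)^{2} = \left(\left(10 - 6\right) + 18 \cdot 5\right)^{2} = \left(4 + 90\right)^{2} = 94^{2} = 8836$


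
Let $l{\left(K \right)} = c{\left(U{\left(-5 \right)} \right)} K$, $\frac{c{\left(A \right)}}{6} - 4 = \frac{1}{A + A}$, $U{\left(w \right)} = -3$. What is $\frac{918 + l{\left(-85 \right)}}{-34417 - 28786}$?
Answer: $\frac{1037}{63203} \approx 0.016407$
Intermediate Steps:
$c{\left(A \right)} = 24 + \frac{3}{A}$ ($c{\left(A \right)} = 24 + \frac{6}{A + A} = 24 + \frac{6}{2 A} = 24 + 6 \frac{1}{2 A} = 24 + \frac{3}{A}$)
$l{\left(K \right)} = 23 K$ ($l{\left(K \right)} = \left(24 + \frac{3}{-3}\right) K = \left(24 + 3 \left(- \frac{1}{3}\right)\right) K = \left(24 - 1\right) K = 23 K$)
$\frac{918 + l{\left(-85 \right)}}{-34417 - 28786} = \frac{918 + 23 \left(-85\right)}{-34417 - 28786} = \frac{918 - 1955}{-63203} = \left(-1037\right) \left(- \frac{1}{63203}\right) = \frac{1037}{63203}$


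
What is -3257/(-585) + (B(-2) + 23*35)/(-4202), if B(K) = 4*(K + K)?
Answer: 13224349/2458170 ≈ 5.3798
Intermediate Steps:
B(K) = 8*K (B(K) = 4*(2*K) = 8*K)
-3257/(-585) + (B(-2) + 23*35)/(-4202) = -3257/(-585) + (8*(-2) + 23*35)/(-4202) = -3257*(-1/585) + (-16 + 805)*(-1/4202) = 3257/585 + 789*(-1/4202) = 3257/585 - 789/4202 = 13224349/2458170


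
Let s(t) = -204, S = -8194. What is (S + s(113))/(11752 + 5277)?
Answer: -8398/17029 ≈ -0.49316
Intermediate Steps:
(S + s(113))/(11752 + 5277) = (-8194 - 204)/(11752 + 5277) = -8398/17029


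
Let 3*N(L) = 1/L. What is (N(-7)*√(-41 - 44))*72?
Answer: -24*I*√85/7 ≈ -31.61*I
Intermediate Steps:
N(L) = 1/(3*L)
(N(-7)*√(-41 - 44))*72 = (((⅓)/(-7))*√(-41 - 44))*72 = (((⅓)*(-⅐))*√(-85))*72 = -I*√85/21*72 = -24*I*√85/7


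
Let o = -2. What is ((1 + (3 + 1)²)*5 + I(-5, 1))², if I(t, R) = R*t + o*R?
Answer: 6084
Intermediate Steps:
I(t, R) = -2*R + R*t (I(t, R) = R*t - 2*R = -2*R + R*t)
((1 + (3 + 1)²)*5 + I(-5, 1))² = ((1 + (3 + 1)²)*5 + 1*(-2 - 5))² = ((1 + 4²)*5 + 1*(-7))² = ((1 + 16)*5 - 7)² = (17*5 - 7)² = (85 - 7)² = 78² = 6084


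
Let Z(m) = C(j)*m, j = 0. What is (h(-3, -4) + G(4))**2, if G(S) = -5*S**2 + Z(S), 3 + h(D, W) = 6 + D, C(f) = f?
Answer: 6400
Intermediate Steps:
Z(m) = 0 (Z(m) = 0*m = 0)
h(D, W) = 3 + D (h(D, W) = -3 + (6 + D) = 3 + D)
G(S) = -5*S**2 (G(S) = -5*S**2 + 0 = -5*S**2)
(h(-3, -4) + G(4))**2 = ((3 - 3) - 5*4**2)**2 = (0 - 5*16)**2 = (0 - 80)**2 = (-80)**2 = 6400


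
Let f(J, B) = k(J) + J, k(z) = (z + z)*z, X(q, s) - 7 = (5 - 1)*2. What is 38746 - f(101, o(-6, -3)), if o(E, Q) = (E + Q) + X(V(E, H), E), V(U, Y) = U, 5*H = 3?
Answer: 18243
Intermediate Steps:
H = ⅗ (H = (⅕)*3 = ⅗ ≈ 0.60000)
X(q, s) = 15 (X(q, s) = 7 + (5 - 1)*2 = 7 + 4*2 = 7 + 8 = 15)
k(z) = 2*z² (k(z) = (2*z)*z = 2*z²)
o(E, Q) = 15 + E + Q (o(E, Q) = (E + Q) + 15 = 15 + E + Q)
f(J, B) = J + 2*J² (f(J, B) = 2*J² + J = J + 2*J²)
38746 - f(101, o(-6, -3)) = 38746 - 101*(1 + 2*101) = 38746 - 101*(1 + 202) = 38746 - 101*203 = 38746 - 1*20503 = 38746 - 20503 = 18243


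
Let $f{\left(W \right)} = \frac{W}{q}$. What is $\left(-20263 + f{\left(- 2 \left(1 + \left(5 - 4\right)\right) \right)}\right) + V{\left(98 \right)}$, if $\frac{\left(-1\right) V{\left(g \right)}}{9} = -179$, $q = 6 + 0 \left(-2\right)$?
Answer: $- \frac{55958}{3} \approx -18653.0$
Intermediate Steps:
$q = 6$ ($q = 6 + 0 = 6$)
$V{\left(g \right)} = 1611$ ($V{\left(g \right)} = \left(-9\right) \left(-179\right) = 1611$)
$f{\left(W \right)} = \frac{W}{6}$
$\left(-20263 + f{\left(- 2 \left(1 + \left(5 - 4\right)\right) \right)}\right) + V{\left(98 \right)} = \left(-20263 + \frac{\left(-2\right) \left(1 + \left(5 - 4\right)\right)}{6}\right) + 1611 = \left(-20263 + \frac{\left(-2\right) \left(1 + 1\right)}{6}\right) + 1611 = \left(-20263 + \frac{\left(-2\right) 2}{6}\right) + 1611 = \left(-20263 + \frac{1}{6} \left(-4\right)\right) + 1611 = \left(-20263 - \frac{2}{3}\right) + 1611 = - \frac{60791}{3} + 1611 = - \frac{55958}{3}$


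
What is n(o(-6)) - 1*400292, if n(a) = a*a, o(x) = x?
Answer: -400256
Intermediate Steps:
n(a) = a**2
n(o(-6)) - 1*400292 = (-6)**2 - 1*400292 = 36 - 400292 = -400256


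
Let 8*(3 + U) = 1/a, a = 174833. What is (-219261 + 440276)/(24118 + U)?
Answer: 309125723960/33728782361 ≈ 9.1650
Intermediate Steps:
U = -4195991/1398664 (U = -3 + (⅛)/174833 = -3 + (⅛)*(1/174833) = -3 + 1/1398664 = -4195991/1398664 ≈ -3.0000)
(-219261 + 440276)/(24118 + U) = (-219261 + 440276)/(24118 - 4195991/1398664) = 221015/(33728782361/1398664) = 221015*(1398664/33728782361) = 309125723960/33728782361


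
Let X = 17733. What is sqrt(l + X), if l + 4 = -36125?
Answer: 6*I*sqrt(511) ≈ 135.63*I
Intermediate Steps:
l = -36129 (l = -4 - 36125 = -36129)
sqrt(l + X) = sqrt(-36129 + 17733) = sqrt(-18396) = 6*I*sqrt(511)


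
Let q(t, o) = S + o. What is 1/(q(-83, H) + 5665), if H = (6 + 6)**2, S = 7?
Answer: 1/5816 ≈ 0.00017194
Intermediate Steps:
H = 144 (H = 12**2 = 144)
q(t, o) = 7 + o
1/(q(-83, H) + 5665) = 1/((7 + 144) + 5665) = 1/(151 + 5665) = 1/5816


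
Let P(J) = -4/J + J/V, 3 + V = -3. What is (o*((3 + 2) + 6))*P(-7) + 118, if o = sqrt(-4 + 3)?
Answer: 118 + 803*I/42 ≈ 118.0 + 19.119*I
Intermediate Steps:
V = -6 (V = -3 - 3 = -6)
P(J) = -4/J - J/6 (P(J) = -4/J + J/(-6) = -4/J + J*(-1/6) = -4/J - J/6)
o = I (o = sqrt(-1) = I ≈ 1.0*I)
(o*((3 + 2) + 6))*P(-7) + 118 = (I*((3 + 2) + 6))*(-4/(-7) - 1/6*(-7)) + 118 = (I*(5 + 6))*(-4*(-1/7) + 7/6) + 118 = (I*11)*(4/7 + 7/6) + 118 = (11*I)*(73/42) + 118 = 803*I/42 + 118 = 118 + 803*I/42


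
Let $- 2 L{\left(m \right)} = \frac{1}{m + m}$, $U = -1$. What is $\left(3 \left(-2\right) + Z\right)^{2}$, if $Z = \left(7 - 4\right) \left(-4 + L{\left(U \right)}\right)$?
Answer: $\frac{4761}{16} \approx 297.56$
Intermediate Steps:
$L{\left(m \right)} = - \frac{1}{4 m}$ ($L{\left(m \right)} = - \frac{1}{2 \left(m + m\right)} = - \frac{1}{2 \cdot 2 m} = - \frac{\frac{1}{2} \frac{1}{m}}{2} = - \frac{1}{4 m}$)
$Z = - \frac{45}{4}$ ($Z = \left(7 - 4\right) \left(-4 - \frac{1}{4 \left(-1\right)}\right) = 3 \left(-4 - - \frac{1}{4}\right) = 3 \left(-4 + \frac{1}{4}\right) = 3 \left(- \frac{15}{4}\right) = - \frac{45}{4} \approx -11.25$)
$\left(3 \left(-2\right) + Z\right)^{2} = \left(3 \left(-2\right) - \frac{45}{4}\right)^{2} = \left(-6 - \frac{45}{4}\right)^{2} = \left(- \frac{69}{4}\right)^{2} = \frac{4761}{16}$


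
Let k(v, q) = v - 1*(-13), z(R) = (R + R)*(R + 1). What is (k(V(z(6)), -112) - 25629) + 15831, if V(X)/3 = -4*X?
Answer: -10793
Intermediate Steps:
z(R) = 2*R*(1 + R) (z(R) = (2*R)*(1 + R) = 2*R*(1 + R))
V(X) = -12*X (V(X) = 3*(-4*X) = -12*X)
k(v, q) = 13 + v (k(v, q) = v + 13 = 13 + v)
(k(V(z(6)), -112) - 25629) + 15831 = ((13 - 24*6*(1 + 6)) - 25629) + 15831 = ((13 - 24*6*7) - 25629) + 15831 = ((13 - 12*84) - 25629) + 15831 = ((13 - 1008) - 25629) + 15831 = (-995 - 25629) + 15831 = -26624 + 15831 = -10793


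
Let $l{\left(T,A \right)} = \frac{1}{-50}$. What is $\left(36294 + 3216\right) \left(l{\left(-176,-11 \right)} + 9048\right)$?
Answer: $\frac{1787428449}{5} \approx 3.5749 \cdot 10^{8}$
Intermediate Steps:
$l{\left(T,A \right)} = - \frac{1}{50}$
$\left(36294 + 3216\right) \left(l{\left(-176,-11 \right)} + 9048\right) = \left(36294 + 3216\right) \left(- \frac{1}{50} + 9048\right) = 39510 \cdot \frac{452399}{50} = \frac{1787428449}{5}$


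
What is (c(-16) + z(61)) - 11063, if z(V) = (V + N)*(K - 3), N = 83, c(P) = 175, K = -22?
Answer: -14488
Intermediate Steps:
z(V) = -2075 - 25*V (z(V) = (V + 83)*(-22 - 3) = (83 + V)*(-25) = -2075 - 25*V)
(c(-16) + z(61)) - 11063 = (175 + (-2075 - 25*61)) - 11063 = (175 + (-2075 - 1525)) - 11063 = (175 - 3600) - 11063 = -3425 - 11063 = -14488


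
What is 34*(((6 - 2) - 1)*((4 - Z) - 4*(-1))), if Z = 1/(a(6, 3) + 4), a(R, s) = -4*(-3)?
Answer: 6477/8 ≈ 809.63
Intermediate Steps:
a(R, s) = 12
Z = 1/16 (Z = 1/(12 + 4) = 1/16 ≈ 0.062500)
34*(((6 - 2) - 1)*((4 - Z) - 4*(-1))) = 34*(((6 - 2) - 1)*((4 - 1*1/16) - 4*(-1))) = 34*((4 - 1)*((4 - 1/16) - 1*(-4))) = 34*(3*(63/16 + 4)) = 34*(3*(127/16)) = 34*(381/16) = 6477/8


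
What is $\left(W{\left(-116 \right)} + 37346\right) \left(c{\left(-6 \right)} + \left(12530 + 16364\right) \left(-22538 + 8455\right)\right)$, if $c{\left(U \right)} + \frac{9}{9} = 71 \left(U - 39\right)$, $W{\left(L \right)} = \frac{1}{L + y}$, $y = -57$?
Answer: $- \frac{2629035119290086}{173} \approx -1.5197 \cdot 10^{13}$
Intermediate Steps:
$W{\left(L \right)} = \frac{1}{-57 + L}$ ($W{\left(L \right)} = \frac{1}{L - 57} = \frac{1}{-57 + L}$)
$c{\left(U \right)} = -2770 + 71 U$ ($c{\left(U \right)} = -1 + 71 \left(U - 39\right) = -1 + 71 \left(-39 + U\right) = -1 + \left(-2769 + 71 U\right) = -2770 + 71 U$)
$\left(W{\left(-116 \right)} + 37346\right) \left(c{\left(-6 \right)} + \left(12530 + 16364\right) \left(-22538 + 8455\right)\right) = \left(\frac{1}{-57 - 116} + 37346\right) \left(\left(-2770 + 71 \left(-6\right)\right) + \left(12530 + 16364\right) \left(-22538 + 8455\right)\right) = \left(\frac{1}{-173} + 37346\right) \left(\left(-2770 - 426\right) + 28894 \left(-14083\right)\right) = \left(- \frac{1}{173} + 37346\right) \left(-3196 - 406914202\right) = \frac{6460857}{173} \left(-406917398\right) = - \frac{2629035119290086}{173}$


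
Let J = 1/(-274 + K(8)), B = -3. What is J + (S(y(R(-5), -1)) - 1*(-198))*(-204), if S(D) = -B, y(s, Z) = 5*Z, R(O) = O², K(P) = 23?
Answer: -10292005/251 ≈ -41004.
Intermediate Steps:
S(D) = 3 (S(D) = -1*(-3) = 3)
J = -1/251 (J = 1/(-274 + 23) = 1/(-251) = -1/251 ≈ -0.0039841)
J + (S(y(R(-5), -1)) - 1*(-198))*(-204) = -1/251 + (3 - 1*(-198))*(-204) = -1/251 + (3 + 198)*(-204) = -1/251 + 201*(-204) = -1/251 - 41004 = -10292005/251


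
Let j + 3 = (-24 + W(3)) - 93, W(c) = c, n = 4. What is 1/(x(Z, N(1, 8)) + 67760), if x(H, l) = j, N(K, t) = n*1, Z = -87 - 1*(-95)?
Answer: 1/67643 ≈ 1.4783e-5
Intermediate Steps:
Z = 8 (Z = -87 + 95 = 8)
N(K, t) = 4 (N(K, t) = 4*1 = 4)
j = -117 (j = -3 + ((-24 + 3) - 93) = -3 + (-21 - 93) = -3 - 114 = -117)
x(H, l) = -117
1/(x(Z, N(1, 8)) + 67760) = 1/(-117 + 67760) = 1/67643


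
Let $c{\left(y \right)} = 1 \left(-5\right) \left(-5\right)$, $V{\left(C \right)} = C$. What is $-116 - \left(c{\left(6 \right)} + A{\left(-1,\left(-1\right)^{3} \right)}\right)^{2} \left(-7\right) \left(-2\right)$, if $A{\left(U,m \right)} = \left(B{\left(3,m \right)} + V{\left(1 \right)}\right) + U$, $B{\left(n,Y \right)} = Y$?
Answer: $-8180$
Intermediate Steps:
$c{\left(y \right)} = 25$ ($c{\left(y \right)} = \left(-5\right) \left(-5\right) = 25$)
$A{\left(U,m \right)} = 1 + U + m$ ($A{\left(U,m \right)} = \left(m + 1\right) + U = \left(1 + m\right) + U = 1 + U + m$)
$-116 - \left(c{\left(6 \right)} + A{\left(-1,\left(-1\right)^{3} \right)}\right)^{2} \left(-7\right) \left(-2\right) = -116 - \left(25 + \left(1 - 1 + \left(-1\right)^{3}\right)\right)^{2} \left(-7\right) \left(-2\right) = -116 - \left(25 - 1\right)^{2} \left(-7\right) \left(-2\right) = -116 - 24^{2} \left(-7\right) \left(-2\right) = -116 - 576 \left(-7\right) \left(-2\right) = -116 - \left(-4032\right) \left(-2\right) = -116 - 8064 = -8180$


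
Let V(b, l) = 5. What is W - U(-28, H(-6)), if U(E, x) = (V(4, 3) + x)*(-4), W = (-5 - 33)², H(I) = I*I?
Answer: 1608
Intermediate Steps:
H(I) = I²
W = 1444 (W = (-38)² = 1444)
U(E, x) = -20 - 4*x (U(E, x) = (5 + x)*(-4) = -20 - 4*x)
W - U(-28, H(-6)) = 1444 - (-20 - 4*(-6)²) = 1444 - (-20 - 4*36) = 1444 - (-20 - 144) = 1444 - 1*(-164) = 1444 + 164 = 1608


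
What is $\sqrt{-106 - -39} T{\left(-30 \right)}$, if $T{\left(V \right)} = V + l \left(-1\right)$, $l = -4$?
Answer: $- 26 i \sqrt{67} \approx - 212.82 i$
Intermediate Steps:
$T{\left(V \right)} = 4 + V$ ($T{\left(V \right)} = V - -4 = V + 4 = 4 + V$)
$\sqrt{-106 - -39} T{\left(-30 \right)} = \sqrt{-106 - -39} \left(4 - 30\right) = \sqrt{-106 + \left(42 - 3\right)} \left(-26\right) = \sqrt{-106 + 39} \left(-26\right) = \sqrt{-67} \left(-26\right) = i \sqrt{67} \left(-26\right) = - 26 i \sqrt{67}$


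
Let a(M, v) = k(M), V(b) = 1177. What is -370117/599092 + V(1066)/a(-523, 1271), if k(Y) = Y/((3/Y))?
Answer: -99122339041/163869035668 ≈ -0.60489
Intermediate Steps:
k(Y) = Y**2/3 (k(Y) = Y*(Y/3) = Y**2/3)
a(M, v) = M**2/3
-370117/599092 + V(1066)/a(-523, 1271) = -370117/599092 + 1177/(((1/3)*(-523)**2)) = -370117*1/599092 + 1177/(((1/3)*273529)) = -370117/599092 + 1177/(273529/3) = -370117/599092 + 1177*(3/273529) = -370117/599092 + 3531/273529 = -99122339041/163869035668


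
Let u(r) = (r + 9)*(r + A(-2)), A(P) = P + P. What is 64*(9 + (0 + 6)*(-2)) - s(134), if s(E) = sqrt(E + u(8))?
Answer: -192 - sqrt(202) ≈ -206.21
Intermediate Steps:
A(P) = 2*P
u(r) = (-4 + r)*(9 + r) (u(r) = (r + 9)*(r + 2*(-2)) = (9 + r)*(r - 4) = (9 + r)*(-4 + r) = (-4 + r)*(9 + r))
s(E) = sqrt(68 + E) (s(E) = sqrt(E + (-36 + 8**2 + 5*8)) = sqrt(E + (-36 + 64 + 40)) = sqrt(E + 68) = sqrt(68 + E))
64*(9 + (0 + 6)*(-2)) - s(134) = 64*(9 + (0 + 6)*(-2)) - sqrt(68 + 134) = 64*(9 + 6*(-2)) - sqrt(202) = 64*(9 - 12) - sqrt(202) = 64*(-3) - sqrt(202) = -192 - sqrt(202)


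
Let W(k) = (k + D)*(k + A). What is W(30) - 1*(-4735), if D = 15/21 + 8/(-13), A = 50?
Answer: 650005/91 ≈ 7142.9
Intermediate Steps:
D = 9/91 (D = 15*(1/21) + 8*(-1/13) = 5/7 - 8/13 = 9/91 ≈ 0.098901)
W(k) = (50 + k)*(9/91 + k) (W(k) = (k + 9/91)*(k + 50) = (9/91 + k)*(50 + k) = (50 + k)*(9/91 + k))
W(30) - 1*(-4735) = (450/91 + 30**2 + (4559/91)*30) - 1*(-4735) = (450/91 + 900 + 136770/91) + 4735 = 219120/91 + 4735 = 650005/91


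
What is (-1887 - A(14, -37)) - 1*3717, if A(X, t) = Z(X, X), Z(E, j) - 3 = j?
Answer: -5621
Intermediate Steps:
Z(E, j) = 3 + j
A(X, t) = 3 + X
(-1887 - A(14, -37)) - 1*3717 = (-1887 - (3 + 14)) - 1*3717 = (-1887 - 1*17) - 3717 = (-1887 - 17) - 3717 = -1904 - 3717 = -5621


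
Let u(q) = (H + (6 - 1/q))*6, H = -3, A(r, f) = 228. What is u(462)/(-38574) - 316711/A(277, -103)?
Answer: -8251707847/5940396 ≈ -1389.1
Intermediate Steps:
u(q) = 18 - 6/q (u(q) = (-3 + (6 - 1/q))*6 = (3 - 1/q)*6 = 18 - 6/q)
u(462)/(-38574) - 316711/A(277, -103) = (18 - 6/462)/(-38574) - 316711/228 = (18 - 6*1/462)*(-1/38574) - 316711*1/228 = (18 - 1/77)*(-1/38574) - 16669/12 = (1385/77)*(-1/38574) - 16669/12 = -1385/2970198 - 16669/12 = -8251707847/5940396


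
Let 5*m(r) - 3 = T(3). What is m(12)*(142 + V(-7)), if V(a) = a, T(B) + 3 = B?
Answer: 81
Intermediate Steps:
T(B) = -3 + B
m(r) = ⅗ (m(r) = ⅗ + (-3 + 3)/5 = ⅗ + (⅕)*0 = ⅗ + 0 = ⅗)
m(12)*(142 + V(-7)) = 3*(142 - 7)/5 = (⅗)*135 = 81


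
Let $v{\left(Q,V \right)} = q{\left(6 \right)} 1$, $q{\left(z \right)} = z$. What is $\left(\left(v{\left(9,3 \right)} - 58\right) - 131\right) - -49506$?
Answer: $49323$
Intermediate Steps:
$v{\left(Q,V \right)} = 6$ ($v{\left(Q,V \right)} = 6 \cdot 1 = 6$)
$\left(\left(v{\left(9,3 \right)} - 58\right) - 131\right) - -49506 = \left(\left(6 - 58\right) - 131\right) - -49506 = \left(-52 - 131\right) + 49506 = -183 + 49506 = 49323$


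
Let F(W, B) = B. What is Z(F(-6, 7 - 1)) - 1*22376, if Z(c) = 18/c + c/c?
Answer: -22372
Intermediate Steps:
Z(c) = 1 + 18/c (Z(c) = 18/c + 1 = 1 + 18/c)
Z(F(-6, 7 - 1)) - 1*22376 = (18 + (7 - 1))/(7 - 1) - 1*22376 = (18 + 6)/6 - 22376 = (⅙)*24 - 22376 = 4 - 22376 = -22372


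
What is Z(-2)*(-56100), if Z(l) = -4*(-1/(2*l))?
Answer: 56100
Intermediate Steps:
Z(l) = 2/l (Z(l) = -(-2)/l = 2/l)
Z(-2)*(-56100) = (2/(-2))*(-56100) = (2*(-½))*(-56100) = -1*(-56100) = 56100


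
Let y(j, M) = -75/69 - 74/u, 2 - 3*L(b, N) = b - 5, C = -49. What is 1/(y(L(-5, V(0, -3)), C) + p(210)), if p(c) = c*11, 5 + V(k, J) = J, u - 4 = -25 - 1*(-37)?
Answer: 184/423989 ≈ 0.00043397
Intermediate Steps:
u = 16 (u = 4 + (-25 - 1*(-37)) = 4 + (-25 + 37) = 4 + 12 = 16)
V(k, J) = -5 + J
L(b, N) = 7/3 - b/3 (L(b, N) = ⅔ - (b - 5)/3 = ⅔ - (-5 + b)/3 = ⅔ + (5/3 - b/3) = 7/3 - b/3)
p(c) = 11*c
y(j, M) = -1051/184 (y(j, M) = -75/69 - 74/16 = -75*1/69 - 74*1/16 = -25/23 - 37/8 = -1051/184)
1/(y(L(-5, V(0, -3)), C) + p(210)) = 1/(-1051/184 + 11*210) = 1/(-1051/184 + 2310) = 1/(423989/184) = 184/423989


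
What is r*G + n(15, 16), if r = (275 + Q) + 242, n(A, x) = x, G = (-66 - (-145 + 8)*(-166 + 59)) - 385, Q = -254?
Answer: -3973914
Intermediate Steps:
G = -15110 (G = (-66 - (-137)*(-107)) - 385 = (-66 - 1*14659) - 385 = (-66 - 14659) - 385 = -14725 - 385 = -15110)
r = 263 (r = (275 - 254) + 242 = 21 + 242 = 263)
r*G + n(15, 16) = 263*(-15110) + 16 = -3973930 + 16 = -3973914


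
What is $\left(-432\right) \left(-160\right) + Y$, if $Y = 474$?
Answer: $69594$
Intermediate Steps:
$\left(-432\right) \left(-160\right) + Y = \left(-432\right) \left(-160\right) + 474 = 69120 + 474 = 69594$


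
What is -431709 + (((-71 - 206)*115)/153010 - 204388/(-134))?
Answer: -882020726875/2050334 ≈ -4.3018e+5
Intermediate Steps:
-431709 + (((-71 - 206)*115)/153010 - 204388/(-134)) = -431709 + (-277*115*(1/153010) - 204388*(-1/134)) = -431709 + (-31855*1/153010 + 102194/67) = -431709 + (-6371/30602 + 102194/67) = -431709 + 3126913931/2050334 = -882020726875/2050334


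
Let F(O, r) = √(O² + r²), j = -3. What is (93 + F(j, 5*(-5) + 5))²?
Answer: (93 + √409)² ≈ 12820.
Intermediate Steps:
(93 + F(j, 5*(-5) + 5))² = (93 + √((-3)² + (5*(-5) + 5)²))² = (93 + √(9 + (-25 + 5)²))² = (93 + √(9 + (-20)²))² = (93 + √(9 + 400))² = (93 + √409)²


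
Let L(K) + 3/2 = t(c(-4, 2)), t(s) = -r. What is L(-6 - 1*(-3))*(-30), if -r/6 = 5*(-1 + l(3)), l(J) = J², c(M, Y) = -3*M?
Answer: -7155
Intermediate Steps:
r = -240 (r = -30*(-1 + 3²) = -30*(-1 + 9) = -30*8 = -6*40 = -240)
t(s) = 240 (t(s) = -1*(-240) = 240)
L(K) = 477/2 (L(K) = -3/2 + 240 = 477/2)
L(-6 - 1*(-3))*(-30) = (477/2)*(-30) = -7155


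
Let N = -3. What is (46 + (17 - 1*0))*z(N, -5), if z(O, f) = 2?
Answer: 126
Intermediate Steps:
(46 + (17 - 1*0))*z(N, -5) = (46 + (17 - 1*0))*2 = (46 + (17 + 0))*2 = (46 + 17)*2 = 63*2 = 126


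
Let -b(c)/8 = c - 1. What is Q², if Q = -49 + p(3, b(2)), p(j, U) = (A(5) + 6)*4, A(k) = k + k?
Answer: 225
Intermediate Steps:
A(k) = 2*k
b(c) = 8 - 8*c (b(c) = -8*(c - 1) = -8*(-1 + c) = 8 - 8*c)
p(j, U) = 64 (p(j, U) = (2*5 + 6)*4 = (10 + 6)*4 = 16*4 = 64)
Q = 15 (Q = -49 + 64 = 15)
Q² = 15² = 225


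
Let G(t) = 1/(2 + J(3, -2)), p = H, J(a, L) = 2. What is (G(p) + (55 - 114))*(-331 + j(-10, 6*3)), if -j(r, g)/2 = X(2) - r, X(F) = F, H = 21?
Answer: 83425/4 ≈ 20856.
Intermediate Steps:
p = 21
j(r, g) = -4 + 2*r (j(r, g) = -2*(2 - r) = -4 + 2*r)
G(t) = ¼ (G(t) = 1/(2 + 2) = 1/4 = ¼)
(G(p) + (55 - 114))*(-331 + j(-10, 6*3)) = (¼ + (55 - 114))*(-331 + (-4 + 2*(-10))) = (¼ - 59)*(-331 + (-4 - 20)) = -235*(-331 - 24)/4 = -235/4*(-355) = 83425/4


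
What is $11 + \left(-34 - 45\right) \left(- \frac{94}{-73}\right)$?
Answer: $- \frac{6623}{73} \approx -90.726$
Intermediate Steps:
$11 + \left(-34 - 45\right) \left(- \frac{94}{-73}\right) = 11 - 79 \left(\left(-94\right) \left(- \frac{1}{73}\right)\right) = 11 - \frac{7426}{73} = - \frac{6623}{73}$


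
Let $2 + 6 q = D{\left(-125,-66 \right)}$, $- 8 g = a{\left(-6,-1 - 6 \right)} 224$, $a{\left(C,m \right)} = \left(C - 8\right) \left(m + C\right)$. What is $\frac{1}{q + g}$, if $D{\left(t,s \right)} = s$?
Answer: $- \frac{3}{15322} \approx -0.0001958$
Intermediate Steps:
$a{\left(C,m \right)} = \left(-8 + C\right) \left(C + m\right)$
$g = -5096$ ($g = - \frac{\left(\left(-6\right)^{2} - -48 - 8 \left(-1 - 6\right) - 6 \left(-1 - 6\right)\right) 224}{8} = - \frac{\left(36 + 48 - -56 - -42\right) 224}{8} = - \frac{\left(36 + 48 + 56 + 42\right) 224}{8} = - \frac{182 \cdot 224}{8} = \left(- \frac{1}{8}\right) 40768 = -5096$)
$q = - \frac{34}{3}$ ($q = - \frac{1}{3} + \frac{1}{6} \left(-66\right) = - \frac{1}{3} - 11 = - \frac{34}{3} \approx -11.333$)
$\frac{1}{q + g} = \frac{1}{- \frac{34}{3} - 5096} = \frac{1}{- \frac{15322}{3}} = - \frac{3}{15322}$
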